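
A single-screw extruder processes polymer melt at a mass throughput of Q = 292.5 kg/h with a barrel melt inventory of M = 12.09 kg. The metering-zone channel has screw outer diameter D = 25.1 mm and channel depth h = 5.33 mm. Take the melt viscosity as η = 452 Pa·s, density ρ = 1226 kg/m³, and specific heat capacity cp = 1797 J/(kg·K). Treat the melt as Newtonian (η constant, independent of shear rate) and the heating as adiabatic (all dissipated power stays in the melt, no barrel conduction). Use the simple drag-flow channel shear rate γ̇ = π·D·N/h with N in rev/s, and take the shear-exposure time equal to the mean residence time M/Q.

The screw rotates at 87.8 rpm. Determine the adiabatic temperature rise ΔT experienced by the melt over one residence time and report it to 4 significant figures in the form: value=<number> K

Throughput in SI: Q_s = 292.5 kg/h ÷ 3600 s/h = 0.08125 kg/s
t_res = M / Q_s = 12.09 ÷ 0.08125 = 148.8 s
Geometry in metres: D = 25.1 mm → 0.0251 m, h = 5.33 mm → 0.00533 m; screw speed N = 87.8 rpm = 1.46333 rev/s
γ̇ = π D N / h = (π)(0.0251)(1.46333) / 0.00533 = 21.6491 s⁻¹
ΔT = η·γ̇²·t_res/(ρ·cp) = [452 × 21.6491² × 148.8] / [1226 × 1797] = 14.3081 K

value=14.31 K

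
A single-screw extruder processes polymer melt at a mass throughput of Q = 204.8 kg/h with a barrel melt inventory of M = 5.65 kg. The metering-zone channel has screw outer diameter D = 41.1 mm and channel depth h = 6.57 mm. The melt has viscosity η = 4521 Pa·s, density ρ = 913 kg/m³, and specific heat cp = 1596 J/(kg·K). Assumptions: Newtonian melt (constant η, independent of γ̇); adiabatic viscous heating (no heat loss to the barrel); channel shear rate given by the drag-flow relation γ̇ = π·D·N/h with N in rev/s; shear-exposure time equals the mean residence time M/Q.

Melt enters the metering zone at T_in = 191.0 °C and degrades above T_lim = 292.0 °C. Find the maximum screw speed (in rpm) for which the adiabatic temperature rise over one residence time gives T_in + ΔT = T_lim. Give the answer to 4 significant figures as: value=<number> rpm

value=55.27 rpm

Convert throughput: Q = 204.8 kg/h = 204.8/3600 = 0.0568889 kg/s
t_res = M / Q_s = 5.65 / 0.0568889 = 99.3164 s
Convert to metres: D = 0.0411 m, h = 0.00657 m
Allowable rise: ΔT_a = T_lim − T_in = 292.0 − 191.0 = 101 K
Invert ΔT = ηγ̇²t_res/(ρcp) for γ̇: γ̇_max² = ΔT_a ρ cp / (η t_res) = 101·913·1596 / (4521·99.3164) = 327.77 s⁻²
γ̇_max = sqrt(327.77) = 18.1044 s⁻¹
Solve γ̇ = πDN/h for N: N_max = γ̇_max·h/(π·D) = 18.1044 × 0.00657 / (π × 0.0411) = 0.92121 rev/s = 55.2726 rpm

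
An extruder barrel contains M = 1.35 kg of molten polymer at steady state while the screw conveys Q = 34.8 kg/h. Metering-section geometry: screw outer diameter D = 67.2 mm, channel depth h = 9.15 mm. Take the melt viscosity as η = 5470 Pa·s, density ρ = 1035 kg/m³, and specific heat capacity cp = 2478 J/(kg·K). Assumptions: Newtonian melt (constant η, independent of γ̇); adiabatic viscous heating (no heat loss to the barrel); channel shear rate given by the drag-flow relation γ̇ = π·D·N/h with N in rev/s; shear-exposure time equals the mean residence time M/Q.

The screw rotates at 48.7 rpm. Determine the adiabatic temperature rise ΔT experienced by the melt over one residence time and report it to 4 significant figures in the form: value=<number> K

value=104.5 K

Convert throughput: Q = 34.8 kg/h = 34.8/3600 = 0.00966667 kg/s
t_res = M / Q_s = 1.35 / 0.00966667 = 139.655 s
Geometry in metres: D = 67.2 mm → 0.0672 m, h = 9.15 mm → 0.00915 m; screw speed N = 48.7 rpm = 0.811667 rev/s
γ̇ = π D N / h = (π)(0.0672)(0.811667) / 0.00915 = 18.7273 s⁻¹
ΔT = η·γ̇²·t_res / (ρ·cp) = 5470 · (18.7273)² · 139.655 / (1035 · 2478) = 104.461 K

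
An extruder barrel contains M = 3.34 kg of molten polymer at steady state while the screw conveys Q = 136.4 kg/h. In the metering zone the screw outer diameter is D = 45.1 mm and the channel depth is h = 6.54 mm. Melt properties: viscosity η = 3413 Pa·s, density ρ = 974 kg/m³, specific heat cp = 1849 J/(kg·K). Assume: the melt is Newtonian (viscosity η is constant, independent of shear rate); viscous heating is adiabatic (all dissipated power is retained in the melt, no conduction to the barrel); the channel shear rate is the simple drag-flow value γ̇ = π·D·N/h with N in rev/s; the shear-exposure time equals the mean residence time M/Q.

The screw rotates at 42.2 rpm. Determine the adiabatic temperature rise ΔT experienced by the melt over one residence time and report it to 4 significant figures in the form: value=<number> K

Convert throughput: Q = 136.4 kg/h = 136.4/3600 = 0.0378889 kg/s
Mean residence time: t_res = M/Q_s = 3.34 kg / 0.0378889 kg/s = 88.1525 s
D = 45.1 mm = 0.0451 m;  h = 6.54 mm = 0.00654 m;  N = 42.2 rpm / 60 = 0.703333 rev/s
Shear rate: γ̇ = πDN/h = π·0.0451·0.703333/0.00654 = 15.2374 s⁻¹
Adiabatic rise: ΔT = η γ̇² t_res / (ρ cp) = 3413·(15.2374)²·88.1525 / (974·1849) = 38.7878 K

value=38.79 K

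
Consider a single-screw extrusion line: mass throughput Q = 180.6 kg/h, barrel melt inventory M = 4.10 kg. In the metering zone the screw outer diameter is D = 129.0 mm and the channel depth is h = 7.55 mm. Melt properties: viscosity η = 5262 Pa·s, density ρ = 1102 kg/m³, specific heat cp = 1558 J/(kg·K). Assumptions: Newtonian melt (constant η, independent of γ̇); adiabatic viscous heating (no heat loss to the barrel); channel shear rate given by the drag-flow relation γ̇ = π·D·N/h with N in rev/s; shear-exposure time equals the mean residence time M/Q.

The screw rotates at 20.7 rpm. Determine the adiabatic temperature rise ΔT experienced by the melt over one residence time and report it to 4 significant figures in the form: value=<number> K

value=85.90 K

Throughput in SI: Q_s = 180.6 kg/h ÷ 3600 s/h = 0.0501667 kg/s
Mean residence time: t_res = M/Q_s = 4.10 kg / 0.0501667 kg/s = 81.7276 s
D = 129.0 mm = 0.129 m;  h = 7.55 mm = 0.00755 m;  N = 20.7 rpm / 60 = 0.345 rev/s
γ̇ = π D N / h = (π)(0.129)(0.345) / 0.00755 = 18.5188 s⁻¹
ΔT = η·γ̇²·t_res/(ρ·cp) = [5262 × 18.5188² × 81.7276] / [1102 × 1558] = 85.9001 K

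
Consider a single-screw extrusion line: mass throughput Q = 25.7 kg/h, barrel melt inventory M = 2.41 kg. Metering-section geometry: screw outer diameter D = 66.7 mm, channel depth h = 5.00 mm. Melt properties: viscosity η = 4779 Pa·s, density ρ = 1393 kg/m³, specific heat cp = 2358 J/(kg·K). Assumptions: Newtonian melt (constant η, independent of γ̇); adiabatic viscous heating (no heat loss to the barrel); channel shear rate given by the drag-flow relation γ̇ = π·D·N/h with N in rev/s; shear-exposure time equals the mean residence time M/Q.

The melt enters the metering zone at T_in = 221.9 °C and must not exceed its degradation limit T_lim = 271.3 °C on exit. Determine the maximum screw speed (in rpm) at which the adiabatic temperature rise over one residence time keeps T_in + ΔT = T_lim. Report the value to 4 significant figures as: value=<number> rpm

Convert throughput: Q = 25.7 kg/h = 25.7/3600 = 0.00713889 kg/s
t_res = M / Q_s = 2.41 ÷ 0.00713889 = 337.588 s
D = 66.7 mm = 0.0667 m;  h = 5.00 mm = 0.005 m
ΔT_a = T_lim − T_in = 271.3 °C − 221.9 °C = 49.4 K
γ̇_max² = ΔT_a·ρ·cp / (η·t_res) = [49.4 × 1393 × 2358] / [4779 × 337.588] = 100.577 s⁻²
γ̇_max = √100.577 = 10.0288 s⁻¹
N_max = γ̇_max·h / (π·D) = 10.0288 · 0.005 / (π · 0.0667) = 0.2393 rev/s = 14.358 rpm

value=14.36 rpm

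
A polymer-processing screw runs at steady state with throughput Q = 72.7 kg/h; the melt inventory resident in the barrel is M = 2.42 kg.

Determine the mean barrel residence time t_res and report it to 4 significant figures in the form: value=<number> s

value=119.8 s

Q_s = Q / 3600 = 72.7 / 3600 = 0.0201944 kg/s
Mean residence time: t_res = M/Q_s = 2.42 kg / 0.0201944 kg/s = 119.835 s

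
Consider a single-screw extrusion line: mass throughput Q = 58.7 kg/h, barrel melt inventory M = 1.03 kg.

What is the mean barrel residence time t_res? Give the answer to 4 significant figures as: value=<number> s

Convert throughput: Q = 58.7 kg/h = 58.7/3600 = 0.0163056 kg/s
Mean residence time: t_res = M/Q_s = 1.03 kg / 0.0163056 kg/s = 63.1687 s

value=63.17 s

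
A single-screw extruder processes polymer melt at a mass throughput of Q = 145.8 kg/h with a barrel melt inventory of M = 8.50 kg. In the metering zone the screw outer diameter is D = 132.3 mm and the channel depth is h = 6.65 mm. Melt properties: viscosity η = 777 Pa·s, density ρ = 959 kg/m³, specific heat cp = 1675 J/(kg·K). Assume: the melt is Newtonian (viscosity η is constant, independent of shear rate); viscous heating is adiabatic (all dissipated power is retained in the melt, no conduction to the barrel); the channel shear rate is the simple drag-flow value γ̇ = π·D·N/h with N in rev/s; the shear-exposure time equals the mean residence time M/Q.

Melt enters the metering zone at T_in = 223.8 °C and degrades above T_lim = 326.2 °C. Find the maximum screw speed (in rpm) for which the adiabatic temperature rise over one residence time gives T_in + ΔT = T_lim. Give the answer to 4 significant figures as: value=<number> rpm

Q_s = Q / 3600 = 145.8 / 3600 = 0.0405 kg/s
Mean residence time: t_res = M/Q_s = 8.50 kg / 0.0405 kg/s = 209.877 s
Convert to metres: D = 0.1323 m, h = 0.00665 m
ΔT_a = T_lim − T_in = 326.2 − 223.8 = 102.4 K
Invert ΔT = ηγ̇²t_res/(ρcp) for γ̇: γ̇_max² = ΔT_a ρ cp / (η t_res) = 102.4·959·1675 / (777·209.877) = 1008.67 s⁻²
Take the square root: γ̇_max = √(1008.67) = 31.7595 s⁻¹
N_max = γ̇_max·h / (π·D) = 31.7595 · 0.00665 / (π · 0.1323) = 0.508143 rev/s = 30.4886 rpm

value=30.49 rpm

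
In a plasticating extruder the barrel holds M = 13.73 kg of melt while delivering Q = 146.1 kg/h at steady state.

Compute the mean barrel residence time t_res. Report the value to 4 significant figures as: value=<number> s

Convert throughput: Q = 146.1 kg/h = 146.1/3600 = 0.0405833 kg/s
t_res = M / Q_s = 13.73 ÷ 0.0405833 = 338.316 s

value=338.3 s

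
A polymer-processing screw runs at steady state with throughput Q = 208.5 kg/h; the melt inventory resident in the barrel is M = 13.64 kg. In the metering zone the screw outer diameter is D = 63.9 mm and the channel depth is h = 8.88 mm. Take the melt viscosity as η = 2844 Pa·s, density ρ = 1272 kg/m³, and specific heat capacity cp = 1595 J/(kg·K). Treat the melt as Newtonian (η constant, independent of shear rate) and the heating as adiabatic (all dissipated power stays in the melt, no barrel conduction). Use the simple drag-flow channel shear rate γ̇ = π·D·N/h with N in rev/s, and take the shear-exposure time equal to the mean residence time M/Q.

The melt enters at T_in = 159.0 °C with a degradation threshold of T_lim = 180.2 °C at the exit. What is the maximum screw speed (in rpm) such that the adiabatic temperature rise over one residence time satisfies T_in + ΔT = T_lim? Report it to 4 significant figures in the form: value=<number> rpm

Throughput in SI: Q_s = 208.5 kg/h ÷ 3600 s/h = 0.0579167 kg/s
Mean residence time: t_res = M/Q_s = 13.64 kg / 0.0579167 kg/s = 235.511 s
Convert to metres: D = 0.0639 m, h = 0.00888 m
Allowable rise: ΔT_a = T_lim − T_in = 180.2 − 159.0 = 21.2 K
γ̇_max² = ΔT_a·ρ·cp / (η·t_res) = [21.2 × 1272 × 1595] / [2844 × 235.511] = 64.216 s⁻²
γ̇_max = √64.216 = 8.01349 s⁻¹
Solve γ̇ = πDN/h for N: N_max = γ̇_max·h/(π·D) = 8.01349 × 0.00888 / (π × 0.0639) = 0.354474 rev/s = 21.2684 rpm

value=21.27 rpm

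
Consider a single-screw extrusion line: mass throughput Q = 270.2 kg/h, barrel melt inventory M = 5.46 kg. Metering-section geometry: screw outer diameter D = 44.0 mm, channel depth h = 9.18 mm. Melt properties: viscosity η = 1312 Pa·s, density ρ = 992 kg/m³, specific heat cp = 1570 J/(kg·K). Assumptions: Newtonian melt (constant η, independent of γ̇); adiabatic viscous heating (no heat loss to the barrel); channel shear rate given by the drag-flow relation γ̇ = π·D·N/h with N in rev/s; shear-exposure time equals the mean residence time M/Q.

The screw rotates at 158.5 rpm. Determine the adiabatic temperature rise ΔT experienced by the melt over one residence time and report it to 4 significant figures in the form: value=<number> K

Throughput in SI: Q_s = 270.2 kg/h ÷ 3600 s/h = 0.0750556 kg/s
t_res = M / Q_s = 5.46 ÷ 0.0750556 = 72.7461 s
D = 44.0 mm = 0.044 m;  h = 9.18 mm = 0.00918 m;  N = 158.5 rpm / 60 = 2.64167 rev/s
γ̇ = π D N / h = (π)(0.044)(2.64167) / 0.00918 = 39.7775 s⁻¹
ΔT = η·γ̇²·t_res / (ρ·cp) = 1312 · (39.7775)² · 72.7461 / (992 · 1570) = 96.9635 K

value=96.96 K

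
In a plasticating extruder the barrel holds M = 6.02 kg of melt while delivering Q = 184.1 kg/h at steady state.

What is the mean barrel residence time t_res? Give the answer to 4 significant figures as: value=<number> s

value=117.7 s

Convert throughput: Q = 184.1 kg/h = 184.1/3600 = 0.0511389 kg/s
t_res = M / Q_s = 6.02 ÷ 0.0511389 = 117.719 s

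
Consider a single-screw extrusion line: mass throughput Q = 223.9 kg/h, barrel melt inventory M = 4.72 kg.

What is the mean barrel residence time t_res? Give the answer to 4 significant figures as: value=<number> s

Convert throughput: Q = 223.9 kg/h = 223.9/3600 = 0.0621944 kg/s
t_res = M / Q_s = 4.72 ÷ 0.0621944 = 75.891 s

value=75.89 s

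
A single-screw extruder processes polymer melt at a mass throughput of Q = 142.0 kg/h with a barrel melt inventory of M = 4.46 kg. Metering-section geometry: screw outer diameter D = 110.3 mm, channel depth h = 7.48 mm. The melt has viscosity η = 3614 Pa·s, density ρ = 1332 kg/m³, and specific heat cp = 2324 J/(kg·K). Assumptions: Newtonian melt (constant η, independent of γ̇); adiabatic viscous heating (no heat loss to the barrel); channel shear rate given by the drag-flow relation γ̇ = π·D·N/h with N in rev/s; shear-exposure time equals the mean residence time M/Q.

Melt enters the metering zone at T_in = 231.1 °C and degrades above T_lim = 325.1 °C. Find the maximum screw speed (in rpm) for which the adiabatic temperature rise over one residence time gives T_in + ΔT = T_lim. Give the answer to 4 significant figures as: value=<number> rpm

Throughput in SI: Q_s = 142.0 kg/h ÷ 3600 s/h = 0.0394444 kg/s
t_res = M / Q_s = 4.46 / 0.0394444 = 113.07 s
D = 110.3 mm = 0.1103 m;  h = 7.48 mm = 0.00748 m
ΔT_a = T_lim − T_in = 325.1 − 231.1 = 94 K
Invert ΔT = ηγ̇²t_res/(ρcp) for γ̇: γ̇_max² = ΔT_a ρ cp / (η t_res) = 94·1332·2324 / (3614·113.07) = 712.084 s⁻²
γ̇_max = √712.084 = 26.6849 s⁻¹
N_max = γ̇_max h / (πD) = 26.6849·0.00748/(π·0.1103) = 0.576026 rev/s → ×60 = 34.5615 rpm

value=34.56 rpm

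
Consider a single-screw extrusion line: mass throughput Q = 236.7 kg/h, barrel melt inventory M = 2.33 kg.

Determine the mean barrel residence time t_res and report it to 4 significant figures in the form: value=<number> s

Throughput in SI: Q_s = 236.7 kg/h ÷ 3600 s/h = 0.06575 kg/s
t_res = M / Q_s = 2.33 / 0.06575 = 35.4373 s

value=35.44 s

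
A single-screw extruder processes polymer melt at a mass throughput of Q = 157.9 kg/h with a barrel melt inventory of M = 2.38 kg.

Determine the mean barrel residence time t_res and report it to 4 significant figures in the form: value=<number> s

Throughput in SI: Q_s = 157.9 kg/h ÷ 3600 s/h = 0.0438611 kg/s
t_res = M / Q_s = 2.38 / 0.0438611 = 54.2622 s

value=54.26 s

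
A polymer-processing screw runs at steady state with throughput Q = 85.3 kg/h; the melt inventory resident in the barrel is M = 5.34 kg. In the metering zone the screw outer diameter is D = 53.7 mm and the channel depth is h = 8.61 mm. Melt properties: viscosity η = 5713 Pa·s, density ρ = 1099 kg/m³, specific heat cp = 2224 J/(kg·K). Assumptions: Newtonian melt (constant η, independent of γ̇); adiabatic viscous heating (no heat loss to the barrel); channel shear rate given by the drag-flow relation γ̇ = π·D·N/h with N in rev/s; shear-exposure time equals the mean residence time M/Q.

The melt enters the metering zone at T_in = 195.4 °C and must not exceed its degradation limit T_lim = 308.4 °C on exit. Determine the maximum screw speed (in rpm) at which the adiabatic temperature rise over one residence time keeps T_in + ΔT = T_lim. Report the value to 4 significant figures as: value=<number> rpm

Q_s = Q / 3600 = 85.3 / 3600 = 0.0236944 kg/s
t_res = M / Q_s = 5.34 / 0.0236944 = 225.369 s
Convert to metres: D = 0.0537 m, h = 0.00861 m
Allowable rise: ΔT_a = T_lim − T_in = 308.4 − 195.4 = 113 K
γ̇_max² = ΔT_a·ρ·cp / (η·t_res) = [113 × 1099 × 2224] / [5713 × 225.369] = 214.512 s⁻²
γ̇_max = sqrt(214.512) = 14.6462 s⁻¹
N_max = γ̇_max h / (πD) = 14.6462·0.00861/(π·0.0537) = 0.747489 rev/s → ×60 = 44.8494 rpm

value=44.85 rpm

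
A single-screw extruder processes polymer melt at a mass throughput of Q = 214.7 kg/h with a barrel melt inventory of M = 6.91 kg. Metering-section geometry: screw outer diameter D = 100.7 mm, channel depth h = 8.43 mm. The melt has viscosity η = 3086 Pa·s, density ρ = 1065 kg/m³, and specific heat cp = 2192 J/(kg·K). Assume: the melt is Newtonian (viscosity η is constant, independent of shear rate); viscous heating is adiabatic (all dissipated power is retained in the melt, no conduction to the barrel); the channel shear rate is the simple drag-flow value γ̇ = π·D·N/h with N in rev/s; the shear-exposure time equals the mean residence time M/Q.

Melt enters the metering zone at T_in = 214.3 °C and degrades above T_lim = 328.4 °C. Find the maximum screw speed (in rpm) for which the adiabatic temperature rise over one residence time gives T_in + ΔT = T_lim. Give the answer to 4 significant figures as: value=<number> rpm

Q_s = Q / 3600 = 214.7 / 3600 = 0.0596389 kg/s
t_res = M / Q_s = 6.91 / 0.0596389 = 115.864 s
Geometry in SI: D = 100.7 mm → 0.1007 m, h = 8.43 mm → 0.00843 m
ΔT_a = T_lim − T_in = 328.4 °C − 214.3 °C = 114.1 K
γ̇_max² = ΔT_a·ρ·cp / (η·t_res) = [114.1 × 1065 × 2192] / [3086 × 115.864] = 744.957 s⁻²
γ̇_max = √744.957 = 27.2939 s⁻¹
N_max = γ̇_max·h / (π·D) = 27.2939 · 0.00843 / (π · 0.1007) = 0.727301 rev/s = 43.638 rpm

value=43.64 rpm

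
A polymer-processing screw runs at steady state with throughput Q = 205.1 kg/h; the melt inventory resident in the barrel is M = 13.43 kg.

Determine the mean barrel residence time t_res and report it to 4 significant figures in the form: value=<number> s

value=235.7 s

Q_s = Q / 3600 = 205.1 / 3600 = 0.0569722 kg/s
t_res = M / Q_s = 13.43 / 0.0569722 = 235.729 s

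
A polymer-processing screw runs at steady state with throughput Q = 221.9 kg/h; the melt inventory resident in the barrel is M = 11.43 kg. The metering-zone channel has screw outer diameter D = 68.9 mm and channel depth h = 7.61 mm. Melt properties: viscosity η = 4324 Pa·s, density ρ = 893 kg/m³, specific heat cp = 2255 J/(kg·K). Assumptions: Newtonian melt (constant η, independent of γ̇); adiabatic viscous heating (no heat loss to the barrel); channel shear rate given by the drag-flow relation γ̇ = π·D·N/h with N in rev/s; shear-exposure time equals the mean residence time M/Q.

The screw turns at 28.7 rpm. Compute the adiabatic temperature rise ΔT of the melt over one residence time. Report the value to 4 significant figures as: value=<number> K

value=73.71 K

Throughput in SI: Q_s = 221.9 kg/h ÷ 3600 s/h = 0.0616389 kg/s
t_res = M / Q_s = 11.43 / 0.0616389 = 185.435 s
Convert to SI: D = 0.0689 m, h = 0.00761 m, N = 28.7/60 = 0.478333 rev/s
γ̇ = π·D·N / h = π · 0.0689 · 0.478333 / 0.00761 = 13.6055 s⁻¹
ΔT = η·γ̇²·t_res/(ρ·cp) = [4324 × 13.6055² × 185.435] / [893 × 2255] = 73.7071 K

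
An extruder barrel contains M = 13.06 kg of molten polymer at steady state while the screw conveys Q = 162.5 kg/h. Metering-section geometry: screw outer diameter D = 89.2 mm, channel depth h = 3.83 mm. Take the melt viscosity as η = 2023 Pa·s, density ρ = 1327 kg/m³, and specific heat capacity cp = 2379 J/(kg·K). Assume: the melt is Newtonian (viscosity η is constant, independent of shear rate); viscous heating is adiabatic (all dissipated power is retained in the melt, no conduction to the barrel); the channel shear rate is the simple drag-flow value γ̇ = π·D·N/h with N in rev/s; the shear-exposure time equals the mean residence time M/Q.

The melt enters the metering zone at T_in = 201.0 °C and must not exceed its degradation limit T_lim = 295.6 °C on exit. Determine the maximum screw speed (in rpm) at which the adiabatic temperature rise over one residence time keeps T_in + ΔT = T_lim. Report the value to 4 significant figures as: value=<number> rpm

value=18.52 rpm

Q_s = Q / 3600 = 162.5 / 3600 = 0.0451389 kg/s
t_res = M / Q_s = 13.06 ÷ 0.0451389 = 289.329 s
Convert to metres: D = 0.0892 m, h = 0.00383 m
Allowable rise: ΔT_a = T_lim − T_in = 295.6 − 201.0 = 94.6 K
γ̇_max² = ΔT_a·ρ·cp / (η·t_res) = [94.6 × 1327 × 2379] / [2023 × 289.329] = 510.233 s⁻²
Take the square root: γ̇_max = √(510.233) = 22.5883 s⁻¹
N_max = γ̇_max·h / (π·D) = 22.5883 · 0.00383 / (π · 0.0892) = 0.308722 rev/s = 18.5233 rpm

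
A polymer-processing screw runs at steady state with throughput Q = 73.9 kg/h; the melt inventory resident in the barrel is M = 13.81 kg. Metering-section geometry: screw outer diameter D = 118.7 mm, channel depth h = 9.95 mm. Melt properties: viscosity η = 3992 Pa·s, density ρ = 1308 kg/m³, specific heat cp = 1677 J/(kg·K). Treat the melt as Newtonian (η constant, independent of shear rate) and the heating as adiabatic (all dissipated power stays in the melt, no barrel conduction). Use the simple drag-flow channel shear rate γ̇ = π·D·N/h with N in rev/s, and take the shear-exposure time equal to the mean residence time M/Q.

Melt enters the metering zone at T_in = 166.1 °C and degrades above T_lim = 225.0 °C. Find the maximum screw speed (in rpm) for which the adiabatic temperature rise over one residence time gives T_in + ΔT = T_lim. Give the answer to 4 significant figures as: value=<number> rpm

Throughput in SI: Q_s = 73.9 kg/h ÷ 3600 s/h = 0.0205278 kg/s
Mean residence time: t_res = M/Q_s = 13.81 kg / 0.0205278 kg/s = 672.747 s
D = 118.7 mm = 0.1187 m;  h = 9.95 mm = 0.00995 m
Allowable rise: ΔT_a = T_lim − T_in = 225.0 − 166.1 = 58.9 K
γ̇_max² = ΔT_a·ρ·cp / (η·t_res) = [58.9 × 1308 × 1677] / [3992 × 672.747] = 48.1076 s⁻²
Take the square root: γ̇_max = √(48.1076) = 6.93597 s⁻¹
N_max = γ̇_max·h / (π·D) = 6.93597 · 0.00995 / (π · 0.1187) = 0.185067 rev/s = 11.104 rpm

value=11.10 rpm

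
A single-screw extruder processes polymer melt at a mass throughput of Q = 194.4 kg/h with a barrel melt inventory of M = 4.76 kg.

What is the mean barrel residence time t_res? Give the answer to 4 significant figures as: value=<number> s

Q_s = Q / 3600 = 194.4 / 3600 = 0.054 kg/s
t_res = M / Q_s = 4.76 ÷ 0.054 = 88.1481 s

value=88.15 s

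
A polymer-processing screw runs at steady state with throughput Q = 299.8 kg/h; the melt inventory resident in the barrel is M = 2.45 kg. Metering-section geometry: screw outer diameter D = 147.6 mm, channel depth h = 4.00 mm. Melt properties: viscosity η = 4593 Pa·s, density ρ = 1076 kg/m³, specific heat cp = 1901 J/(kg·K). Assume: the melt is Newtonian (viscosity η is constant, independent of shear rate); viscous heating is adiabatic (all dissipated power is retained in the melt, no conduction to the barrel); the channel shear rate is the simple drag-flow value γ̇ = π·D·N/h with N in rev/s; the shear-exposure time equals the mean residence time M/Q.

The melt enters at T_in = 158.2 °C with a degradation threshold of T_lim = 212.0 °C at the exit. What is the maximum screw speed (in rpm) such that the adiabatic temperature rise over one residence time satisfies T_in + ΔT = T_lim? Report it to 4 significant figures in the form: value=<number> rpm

Q_s = Q / 3600 = 299.8 / 3600 = 0.0832778 kg/s
t_res = M / Q_s = 2.45 / 0.0832778 = 29.4196 s
D = 147.6 mm = 0.1476 m;  h = 4.00 mm = 0.004 m
ΔT_a = T_lim − T_in = 212.0 °C − 158.2 °C = 53.8 K
γ̇_max² = ΔT_a·ρ·cp / (η·t_res) = [53.8 × 1076 × 1901] / [4593 × 29.4196] = 814.41 s⁻²
γ̇_max = sqrt(814.41) = 28.5379 s⁻¹
N_max = γ̇_max h / (πD) = 28.5379·0.004/(π·0.1476) = 0.246176 rev/s → ×60 = 14.7705 rpm

value=14.77 rpm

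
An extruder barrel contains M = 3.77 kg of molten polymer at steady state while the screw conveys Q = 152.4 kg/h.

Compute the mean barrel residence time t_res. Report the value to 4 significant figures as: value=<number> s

Throughput in SI: Q_s = 152.4 kg/h ÷ 3600 s/h = 0.0423333 kg/s
t_res = M / Q_s = 3.77 / 0.0423333 = 89.0551 s

value=89.06 s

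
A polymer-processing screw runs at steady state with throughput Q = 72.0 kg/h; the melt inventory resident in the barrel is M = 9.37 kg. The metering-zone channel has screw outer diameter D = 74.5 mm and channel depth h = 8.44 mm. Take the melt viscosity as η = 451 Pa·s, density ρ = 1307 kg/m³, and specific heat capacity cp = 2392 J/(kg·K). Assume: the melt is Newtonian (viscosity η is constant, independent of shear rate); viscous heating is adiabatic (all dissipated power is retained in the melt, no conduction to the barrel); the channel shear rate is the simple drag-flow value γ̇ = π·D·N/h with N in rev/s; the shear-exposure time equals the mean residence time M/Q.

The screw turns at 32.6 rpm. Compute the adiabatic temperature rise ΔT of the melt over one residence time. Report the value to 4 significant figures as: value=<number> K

Throughput in SI: Q_s = 72.0 kg/h ÷ 3600 s/h = 0.02 kg/s
t_res = M / Q_s = 9.37 / 0.02 = 468.5 s
Convert to SI: D = 0.0745 m, h = 0.00844 m, N = 32.6/60 = 0.543333 rev/s
γ̇ = π D N / h = (π)(0.0745)(0.543333) / 0.00844 = 15.0671 s⁻¹
ΔT = η·γ̇²·t_res/(ρ·cp) = [451 × 15.0671² × 468.5] / [1307 × 2392] = 15.343 K

value=15.34 K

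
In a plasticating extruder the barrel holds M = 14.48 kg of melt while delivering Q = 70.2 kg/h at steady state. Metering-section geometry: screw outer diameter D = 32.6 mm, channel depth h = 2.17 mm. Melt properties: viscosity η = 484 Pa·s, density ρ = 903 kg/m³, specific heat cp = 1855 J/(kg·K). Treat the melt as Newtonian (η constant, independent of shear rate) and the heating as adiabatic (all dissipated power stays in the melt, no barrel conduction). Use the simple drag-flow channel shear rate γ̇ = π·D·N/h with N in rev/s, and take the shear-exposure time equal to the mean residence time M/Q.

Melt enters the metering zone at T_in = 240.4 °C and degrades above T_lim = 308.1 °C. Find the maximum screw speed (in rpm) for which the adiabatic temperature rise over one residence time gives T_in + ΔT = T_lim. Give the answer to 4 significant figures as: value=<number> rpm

Q_s = Q / 3600 = 70.2 / 3600 = 0.0195 kg/s
t_res = M / Q_s = 14.48 / 0.0195 = 742.564 s
Convert to metres: D = 0.0326 m, h = 0.00217 m
ΔT_a = T_lim − T_in = 308.1 − 240.4 = 67.7 K
γ̇_max² = ΔT_a·ρ·cp / (η·t_res) = [67.7 × 903 × 1855] / [484 × 742.564] = 315.53 s⁻²
Take the square root: γ̇_max = √(315.53) = 17.7632 s⁻¹
Solve γ̇ = πDN/h for N: N_max = γ̇_max·h/(π·D) = 17.7632 × 0.00217 / (π × 0.0326) = 0.376368 rev/s = 22.5821 rpm

value=22.58 rpm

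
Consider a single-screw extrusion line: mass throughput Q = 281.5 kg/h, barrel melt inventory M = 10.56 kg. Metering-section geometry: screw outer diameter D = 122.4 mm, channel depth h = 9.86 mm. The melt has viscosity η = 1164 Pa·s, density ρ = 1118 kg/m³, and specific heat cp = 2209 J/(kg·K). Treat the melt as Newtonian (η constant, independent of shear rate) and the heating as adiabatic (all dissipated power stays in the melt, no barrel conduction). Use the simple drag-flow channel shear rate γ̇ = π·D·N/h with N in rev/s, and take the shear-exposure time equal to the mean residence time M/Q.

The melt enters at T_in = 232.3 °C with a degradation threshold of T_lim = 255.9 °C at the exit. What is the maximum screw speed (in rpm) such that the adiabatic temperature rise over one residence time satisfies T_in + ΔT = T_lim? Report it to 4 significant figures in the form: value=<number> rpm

Throughput in SI: Q_s = 281.5 kg/h ÷ 3600 s/h = 0.0781944 kg/s
t_res = M / Q_s = 10.56 / 0.0781944 = 135.048 s
Convert to metres: D = 0.1224 m, h = 0.00986 m
Allowable rise: ΔT_a = T_lim − T_in = 255.9 − 232.3 = 23.6 K
Invert ΔT = ηγ̇²t_res/(ρcp) for γ̇: γ̇_max² = ΔT_a ρ cp / (η t_res) = 23.6·1118·2209 / (1164·135.048) = 370.773 s⁻²
γ̇_max = sqrt(370.773) = 19.2555 s⁻¹
Solve γ̇ = πDN/h for N: N_max = γ̇_max·h/(π·D) = 19.2555 × 0.00986 / (π × 0.1224) = 0.493742 rev/s = 29.6245 rpm

value=29.62 rpm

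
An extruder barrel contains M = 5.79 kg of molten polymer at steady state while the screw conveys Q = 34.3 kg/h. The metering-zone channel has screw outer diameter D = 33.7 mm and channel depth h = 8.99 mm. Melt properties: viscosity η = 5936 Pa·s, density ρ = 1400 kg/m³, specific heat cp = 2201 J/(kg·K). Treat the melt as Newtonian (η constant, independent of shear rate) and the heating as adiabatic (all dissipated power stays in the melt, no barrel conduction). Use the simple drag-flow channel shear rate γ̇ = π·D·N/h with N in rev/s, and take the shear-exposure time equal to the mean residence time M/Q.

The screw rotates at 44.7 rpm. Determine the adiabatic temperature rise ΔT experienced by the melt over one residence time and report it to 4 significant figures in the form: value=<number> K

value=90.11 K

Q_s = Q / 3600 = 34.3 / 3600 = 0.00952778 kg/s
t_res = M / Q_s = 5.79 / 0.00952778 = 607.697 s
D = 33.7 mm = 0.0337 m;  h = 8.99 mm = 0.00899 m;  N = 44.7 rpm / 60 = 0.745 rev/s
γ̇ = π D N / h = (π)(0.0337)(0.745) / 0.00899 = 8.77357 s⁻¹
Adiabatic rise: ΔT = η γ̇² t_res / (ρ cp) = 5936·(8.77357)²·607.697 / (1400·2201) = 90.1126 K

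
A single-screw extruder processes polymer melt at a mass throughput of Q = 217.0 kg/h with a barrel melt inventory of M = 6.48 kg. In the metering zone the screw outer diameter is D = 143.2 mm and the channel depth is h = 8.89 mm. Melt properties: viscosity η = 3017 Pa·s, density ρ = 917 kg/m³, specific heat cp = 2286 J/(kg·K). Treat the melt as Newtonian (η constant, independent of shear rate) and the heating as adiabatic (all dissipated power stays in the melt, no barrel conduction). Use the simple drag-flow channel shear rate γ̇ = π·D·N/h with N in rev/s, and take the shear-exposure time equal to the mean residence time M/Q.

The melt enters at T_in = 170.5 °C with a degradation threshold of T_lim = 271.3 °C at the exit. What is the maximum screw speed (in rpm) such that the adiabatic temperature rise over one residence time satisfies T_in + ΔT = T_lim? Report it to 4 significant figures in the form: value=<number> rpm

Throughput in SI: Q_s = 217.0 kg/h ÷ 3600 s/h = 0.0602778 kg/s
Mean residence time: t_res = M/Q_s = 6.48 kg / 0.0602778 kg/s = 107.502 s
Geometry in SI: D = 143.2 mm → 0.1432 m, h = 8.89 mm → 0.00889 m
ΔT_a = T_lim − T_in = 271.3 − 170.5 = 100.8 K
γ̇_max² = ΔT_a·ρ·cp/(η·t_res) = 100.8·917·2286/(3017·107.502) = 651.498 s⁻²
γ̇_max = √651.498 = 25.5245 s⁻¹
Solve γ̇ = πDN/h for N: N_max = γ̇_max·h/(π·D) = 25.5245 × 0.00889 / (π × 0.1432) = 0.504389 rev/s = 30.2633 rpm

value=30.26 rpm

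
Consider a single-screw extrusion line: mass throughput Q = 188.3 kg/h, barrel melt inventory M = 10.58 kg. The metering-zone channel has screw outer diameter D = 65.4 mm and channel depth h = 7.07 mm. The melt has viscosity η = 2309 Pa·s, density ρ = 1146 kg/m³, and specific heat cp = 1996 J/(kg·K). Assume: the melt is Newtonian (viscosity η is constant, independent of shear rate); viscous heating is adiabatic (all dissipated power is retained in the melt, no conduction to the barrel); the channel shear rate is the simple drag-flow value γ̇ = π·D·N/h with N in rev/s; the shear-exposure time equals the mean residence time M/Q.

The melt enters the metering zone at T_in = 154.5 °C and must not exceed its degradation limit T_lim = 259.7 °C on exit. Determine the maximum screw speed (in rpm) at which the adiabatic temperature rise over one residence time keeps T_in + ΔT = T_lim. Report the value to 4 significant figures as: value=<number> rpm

value=46.86 rpm

Throughput in SI: Q_s = 188.3 kg/h ÷ 3600 s/h = 0.0523056 kg/s
t_res = M / Q_s = 10.58 / 0.0523056 = 202.273 s
Convert to metres: D = 0.0654 m, h = 0.00707 m
ΔT_a = T_lim − T_in = 259.7 °C − 154.5 °C = 105.2 K
γ̇_max² = ΔT_a·ρ·cp/(η·t_res) = 105.2·1146·1996/(2309·202.273) = 515.228 s⁻²
γ̇_max = sqrt(515.228) = 22.6986 s⁻¹
N_max = γ̇_max h / (πD) = 22.6986·0.00707/(π·0.0654) = 0.781073 rev/s → ×60 = 46.8644 rpm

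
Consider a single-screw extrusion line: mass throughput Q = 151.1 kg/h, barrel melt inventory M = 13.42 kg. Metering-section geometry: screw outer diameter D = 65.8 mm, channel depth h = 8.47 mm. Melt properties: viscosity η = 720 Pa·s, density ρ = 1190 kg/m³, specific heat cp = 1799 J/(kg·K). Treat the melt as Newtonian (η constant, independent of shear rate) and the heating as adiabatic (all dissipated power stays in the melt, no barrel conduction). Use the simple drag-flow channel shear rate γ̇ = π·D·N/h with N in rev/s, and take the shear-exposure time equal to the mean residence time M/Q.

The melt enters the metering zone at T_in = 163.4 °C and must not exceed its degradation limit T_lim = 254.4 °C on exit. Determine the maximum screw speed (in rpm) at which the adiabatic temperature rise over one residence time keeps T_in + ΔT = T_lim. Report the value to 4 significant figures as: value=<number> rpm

value=71.52 rpm

Convert throughput: Q = 151.1 kg/h = 151.1/3600 = 0.0419722 kg/s
t_res = M / Q_s = 13.42 / 0.0419722 = 319.735 s
D = 65.8 mm = 0.0658 m;  h = 8.47 mm = 0.00847 m
Allowable rise: ΔT_a = T_lim − T_in = 254.4 − 163.4 = 91 K
γ̇_max² = ΔT_a·ρ·cp/(η·t_res) = 91·1190·1799/(720·319.735) = 846.246 s⁻²
Take the square root: γ̇_max = √(846.246) = 29.0903 s⁻¹
N_max = γ̇_max·h / (π·D) = 29.0903 · 0.00847 / (π · 0.0658) = 1.19194 rev/s = 71.5166 rpm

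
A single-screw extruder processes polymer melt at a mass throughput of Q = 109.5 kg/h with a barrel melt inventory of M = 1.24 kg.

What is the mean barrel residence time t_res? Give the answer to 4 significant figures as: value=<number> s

value=40.77 s

Throughput in SI: Q_s = 109.5 kg/h ÷ 3600 s/h = 0.0304167 kg/s
t_res = M / Q_s = 1.24 ÷ 0.0304167 = 40.7671 s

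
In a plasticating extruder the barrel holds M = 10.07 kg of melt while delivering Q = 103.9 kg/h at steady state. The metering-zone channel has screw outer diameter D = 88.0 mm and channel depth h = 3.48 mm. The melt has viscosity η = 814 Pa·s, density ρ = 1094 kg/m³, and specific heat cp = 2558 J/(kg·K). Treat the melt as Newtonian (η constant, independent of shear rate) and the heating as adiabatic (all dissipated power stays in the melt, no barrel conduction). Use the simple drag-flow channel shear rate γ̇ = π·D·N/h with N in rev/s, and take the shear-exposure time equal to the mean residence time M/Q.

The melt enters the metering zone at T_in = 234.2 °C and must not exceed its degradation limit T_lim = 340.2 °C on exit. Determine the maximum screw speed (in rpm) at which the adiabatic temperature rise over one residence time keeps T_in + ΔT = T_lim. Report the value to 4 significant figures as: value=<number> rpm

Q_s = Q / 3600 = 103.9 / 3600 = 0.0288611 kg/s
t_res = M / Q_s = 10.07 / 0.0288611 = 348.912 s
Convert to metres: D = 0.088 m, h = 0.00348 m
ΔT_a = T_lim − T_in = 340.2 − 234.2 = 106 K
γ̇_max² = ΔT_a·ρ·cp / (η·t_res) = [106 × 1094 × 2558] / [814 × 348.912] = 1044.44 s⁻²
Take the square root: γ̇_max = √(1044.44) = 32.3178 s⁻¹
N_max = γ̇_max h / (πD) = 32.3178·0.00348/(π·0.088) = 0.406807 rev/s → ×60 = 24.4084 rpm

value=24.41 rpm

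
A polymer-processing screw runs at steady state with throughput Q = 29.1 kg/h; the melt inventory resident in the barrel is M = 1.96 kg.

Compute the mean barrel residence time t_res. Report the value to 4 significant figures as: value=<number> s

value=242.5 s

Q_s = Q / 3600 = 29.1 / 3600 = 0.00808333 kg/s
t_res = M / Q_s = 1.96 / 0.00808333 = 242.474 s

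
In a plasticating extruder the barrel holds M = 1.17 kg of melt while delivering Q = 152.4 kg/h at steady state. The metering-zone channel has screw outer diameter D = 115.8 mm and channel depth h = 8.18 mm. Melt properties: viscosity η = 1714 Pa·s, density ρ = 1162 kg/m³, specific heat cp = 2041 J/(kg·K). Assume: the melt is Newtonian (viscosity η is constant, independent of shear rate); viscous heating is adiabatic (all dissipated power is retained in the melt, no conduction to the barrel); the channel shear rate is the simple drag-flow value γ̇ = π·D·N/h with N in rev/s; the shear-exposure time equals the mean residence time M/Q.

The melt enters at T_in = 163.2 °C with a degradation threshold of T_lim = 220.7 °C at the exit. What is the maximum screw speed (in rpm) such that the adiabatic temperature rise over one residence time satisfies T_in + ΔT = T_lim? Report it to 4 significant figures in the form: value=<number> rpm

Throughput in SI: Q_s = 152.4 kg/h ÷ 3600 s/h = 0.0423333 kg/s
t_res = M / Q_s = 1.17 ÷ 0.0423333 = 27.6378 s
Convert to metres: D = 0.1158 m, h = 0.00818 m
Allowable rise: ΔT_a = T_lim − T_in = 220.7 − 163.2 = 57.5 K
γ̇_max² = ΔT_a·ρ·cp/(η·t_res) = 57.5·1162·2041/(1714·27.6378) = 2878.74 s⁻²
γ̇_max = √2878.74 = 53.6539 s⁻¹
N_max = γ̇_max h / (πD) = 53.6539·0.00818/(π·0.1158) = 1.20641 rev/s → ×60 = 72.3848 rpm

value=72.38 rpm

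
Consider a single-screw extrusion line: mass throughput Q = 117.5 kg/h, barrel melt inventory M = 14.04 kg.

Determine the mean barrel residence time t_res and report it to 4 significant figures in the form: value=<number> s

value=430.2 s

Convert throughput: Q = 117.5 kg/h = 117.5/3600 = 0.0326389 kg/s
t_res = M / Q_s = 14.04 ÷ 0.0326389 = 430.162 s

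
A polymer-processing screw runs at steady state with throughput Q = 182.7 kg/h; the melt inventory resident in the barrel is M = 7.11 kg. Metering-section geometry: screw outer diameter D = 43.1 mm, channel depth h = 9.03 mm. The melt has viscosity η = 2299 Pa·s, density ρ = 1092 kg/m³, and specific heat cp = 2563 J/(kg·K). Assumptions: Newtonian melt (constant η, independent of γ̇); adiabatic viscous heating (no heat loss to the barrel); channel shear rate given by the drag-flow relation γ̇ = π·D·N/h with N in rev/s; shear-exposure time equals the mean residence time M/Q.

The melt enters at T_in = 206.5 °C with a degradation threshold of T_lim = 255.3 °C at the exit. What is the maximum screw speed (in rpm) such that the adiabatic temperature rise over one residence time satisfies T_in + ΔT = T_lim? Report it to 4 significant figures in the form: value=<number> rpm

Q_s = Q / 3600 = 182.7 / 3600 = 0.05075 kg/s
t_res = M / Q_s = 7.11 / 0.05075 = 140.099 s
Geometry in SI: D = 43.1 mm → 0.0431 m, h = 9.03 mm → 0.00903 m
ΔT_a = T_lim − T_in = 255.3 − 206.5 = 48.8 K
γ̇_max² = ΔT_a·ρ·cp / (η·t_res) = [48.8 × 1092 × 2563] / [2299 × 140.099] = 424.051 s⁻²
γ̇_max = sqrt(424.051) = 20.5925 s⁻¹
Solve γ̇ = πDN/h for N: N_max = γ̇_max·h/(π·D) = 20.5925 × 0.00903 / (π × 0.0431) = 1.37331 rev/s = 82.3988 rpm

value=82.40 rpm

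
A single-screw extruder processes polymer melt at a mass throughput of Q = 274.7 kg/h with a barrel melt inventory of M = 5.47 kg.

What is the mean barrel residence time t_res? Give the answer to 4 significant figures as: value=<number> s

Throughput in SI: Q_s = 274.7 kg/h ÷ 3600 s/h = 0.0763056 kg/s
t_res = M / Q_s = 5.47 / 0.0763056 = 71.6855 s

value=71.69 s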